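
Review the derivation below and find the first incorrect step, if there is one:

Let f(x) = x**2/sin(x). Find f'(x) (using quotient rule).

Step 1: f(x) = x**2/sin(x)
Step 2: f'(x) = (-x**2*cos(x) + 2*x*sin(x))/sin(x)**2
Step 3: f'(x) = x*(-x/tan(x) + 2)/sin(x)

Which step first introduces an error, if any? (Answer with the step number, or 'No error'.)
No error

All steps in this derivation are correct.
The final answer f'(x) = x*(-x/tan(x) + 2)/sin(x) is valid.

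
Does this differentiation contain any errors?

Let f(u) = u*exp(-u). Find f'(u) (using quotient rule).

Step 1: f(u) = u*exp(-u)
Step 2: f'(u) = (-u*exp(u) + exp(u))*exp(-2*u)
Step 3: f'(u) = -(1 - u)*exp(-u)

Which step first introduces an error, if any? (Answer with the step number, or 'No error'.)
Step 3

Step 3 is incorrect due to a sign flip.
The step shows: -(1 - u)*exp(-u)
The correct value should be: (1 - u)*exp(-u)

Explanation: The sign of the whole expression was flipped: the term (1 - u)*exp(-u) was incorrectly written as -(1 - u)*exp(-u)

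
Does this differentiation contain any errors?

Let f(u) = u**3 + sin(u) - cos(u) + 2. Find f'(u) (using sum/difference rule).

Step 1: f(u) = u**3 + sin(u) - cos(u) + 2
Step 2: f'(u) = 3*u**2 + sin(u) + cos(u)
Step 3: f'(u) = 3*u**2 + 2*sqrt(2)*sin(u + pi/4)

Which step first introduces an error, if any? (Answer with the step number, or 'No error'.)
Step 3

Step 3 is incorrect due to a wrong exponent.
The step shows: 3*u**2 + 2*sqrt(2)*sin(u + pi/4)
The correct value should be: 3*u**2 + sqrt(2)*sin(u + pi/4)

Explanation: The exponent 1/2 on 2 was incorrectly written as 3/2: the term sqrt(2)*sin(u + pi/4) was incorrectly written as 2*sqrt(2)*sin(u + pi/4)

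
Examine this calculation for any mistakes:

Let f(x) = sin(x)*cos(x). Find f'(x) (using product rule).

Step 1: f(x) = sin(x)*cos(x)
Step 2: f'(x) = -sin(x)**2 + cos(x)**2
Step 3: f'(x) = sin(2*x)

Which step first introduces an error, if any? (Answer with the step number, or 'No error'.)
Step 3

Step 3 is incorrect due to a wrong trig function.
The step shows: sin(2*x)
The correct value should be: cos(2*x)

Explanation: cos(2*x) was incorrectly written as sin(2*x): the term cos(2*x) was incorrectly written as sin(2*x)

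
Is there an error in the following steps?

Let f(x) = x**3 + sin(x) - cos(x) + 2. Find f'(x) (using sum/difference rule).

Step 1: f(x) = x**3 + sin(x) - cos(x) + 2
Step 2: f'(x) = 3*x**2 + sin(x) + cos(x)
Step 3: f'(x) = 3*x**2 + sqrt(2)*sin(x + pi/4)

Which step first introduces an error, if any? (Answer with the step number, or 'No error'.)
No error

All steps in this derivation are correct.
The final answer f'(x) = 3*x**2 + sqrt(2)*sin(x + pi/4) is valid.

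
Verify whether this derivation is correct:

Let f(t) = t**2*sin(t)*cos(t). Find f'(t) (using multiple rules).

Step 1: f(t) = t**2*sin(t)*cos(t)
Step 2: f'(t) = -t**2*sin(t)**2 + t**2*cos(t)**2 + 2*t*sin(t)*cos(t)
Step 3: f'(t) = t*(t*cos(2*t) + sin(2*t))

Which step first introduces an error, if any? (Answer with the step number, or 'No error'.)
No error

All steps in this derivation are correct.
The final answer f'(t) = t*(t*cos(2*t) + sin(2*t)) is valid.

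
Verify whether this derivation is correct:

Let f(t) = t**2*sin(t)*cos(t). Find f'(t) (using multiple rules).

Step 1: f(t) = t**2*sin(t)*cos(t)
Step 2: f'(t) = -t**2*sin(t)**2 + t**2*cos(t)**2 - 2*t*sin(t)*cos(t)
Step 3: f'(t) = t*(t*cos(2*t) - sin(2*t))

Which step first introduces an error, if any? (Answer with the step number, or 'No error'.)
Step 2

Step 2 is incorrect due to a sign flip.
The step shows: -t**2*sin(t)**2 + t**2*cos(t)**2 - 2*t*sin(t)*cos(t)
The correct value should be: -t**2*sin(t)**2 + t**2*cos(t)**2 + 2*t*sin(t)*cos(t)

Explanation: The sign of one term was flipped: the term 2*t*sin(t)*cos(t) was incorrectly written as -2*t*sin(t)*cos(t)
The later steps are derived from this incorrect expression, so the error originates in Step 2.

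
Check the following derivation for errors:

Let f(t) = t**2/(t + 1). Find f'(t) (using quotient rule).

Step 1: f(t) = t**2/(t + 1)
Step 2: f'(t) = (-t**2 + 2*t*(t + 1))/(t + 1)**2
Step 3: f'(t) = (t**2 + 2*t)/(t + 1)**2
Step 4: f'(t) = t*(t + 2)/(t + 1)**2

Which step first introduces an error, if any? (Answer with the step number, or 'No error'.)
No error

All steps in this derivation are correct.
The final answer f'(t) = t*(t + 2)/(t + 1)**2 is valid.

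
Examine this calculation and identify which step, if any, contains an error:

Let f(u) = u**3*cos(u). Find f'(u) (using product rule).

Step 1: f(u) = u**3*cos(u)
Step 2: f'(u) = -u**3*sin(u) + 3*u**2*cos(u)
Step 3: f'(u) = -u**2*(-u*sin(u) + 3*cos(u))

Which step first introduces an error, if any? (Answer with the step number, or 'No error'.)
Step 3

Step 3 is incorrect due to a sign flip.
The step shows: -u**2*(-u*sin(u) + 3*cos(u))
The correct value should be: u**2*(-u*sin(u) + 3*cos(u))

Explanation: The sign of the whole expression was flipped: the term u**2*(-u*sin(u) + 3*cos(u)) was incorrectly written as -u**2*(-u*sin(u) + 3*cos(u))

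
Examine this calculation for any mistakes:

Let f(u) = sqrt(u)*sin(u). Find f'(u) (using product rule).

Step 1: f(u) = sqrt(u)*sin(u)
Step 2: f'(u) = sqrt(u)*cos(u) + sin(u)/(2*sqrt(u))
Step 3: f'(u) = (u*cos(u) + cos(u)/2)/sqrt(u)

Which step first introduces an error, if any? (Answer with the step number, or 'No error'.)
Step 3

Step 3 is incorrect due to a wrong trig function.
The step shows: (u*cos(u) + cos(u)/2)/sqrt(u)
The correct value should be: (u*cos(u) + sin(u)/2)/sqrt(u)

Explanation: sin(u) was incorrectly written as cos(u): the term (u*cos(u) + sin(u)/2)/sqrt(u) was incorrectly written as (u*cos(u) + cos(u)/2)/sqrt(u)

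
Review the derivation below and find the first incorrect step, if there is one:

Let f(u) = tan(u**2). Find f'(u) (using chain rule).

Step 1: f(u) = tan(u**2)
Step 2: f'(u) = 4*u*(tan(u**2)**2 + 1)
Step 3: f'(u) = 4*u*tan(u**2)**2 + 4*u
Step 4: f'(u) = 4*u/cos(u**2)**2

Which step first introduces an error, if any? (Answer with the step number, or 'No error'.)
Step 2

Step 2 is incorrect due to a wrong coefficient.
The step shows: 4*u*(tan(u**2)**2 + 1)
The correct value should be: 2*u*(tan(u**2)**2 + 1)

Explanation: The coefficient 2 was incorrectly written as 4: the term 2*u*(tan(u**2)**2 + 1) was incorrectly written as 4*u*(tan(u**2)**2 + 1)
The later steps are derived from this incorrect expression, so the error originates in Step 2.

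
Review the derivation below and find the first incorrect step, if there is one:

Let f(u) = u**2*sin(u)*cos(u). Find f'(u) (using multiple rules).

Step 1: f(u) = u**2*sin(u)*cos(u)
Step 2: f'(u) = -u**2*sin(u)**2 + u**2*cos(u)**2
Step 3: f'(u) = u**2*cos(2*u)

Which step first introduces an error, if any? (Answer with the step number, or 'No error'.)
Step 2

Step 2 is incorrect due to a dropped term.
The step shows: -u**2*sin(u)**2 + u**2*cos(u)**2
The correct value should be: -u**2*sin(u)**2 + u**2*cos(u)**2 + 2*u*sin(u)*cos(u)

Explanation: A term was dropped: the term 2*u*sin(u)*cos(u) was incorrectly omitted
The later steps are derived from this incorrect expression, so the error originates in Step 2.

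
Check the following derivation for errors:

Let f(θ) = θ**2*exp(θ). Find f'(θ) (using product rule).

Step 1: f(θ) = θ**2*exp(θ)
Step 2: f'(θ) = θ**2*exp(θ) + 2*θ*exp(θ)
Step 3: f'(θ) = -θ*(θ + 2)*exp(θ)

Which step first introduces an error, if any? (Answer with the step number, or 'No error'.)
Step 3

Step 3 is incorrect due to a sign flip.
The step shows: -θ*(θ + 2)*exp(θ)
The correct value should be: θ*(θ + 2)*exp(θ)

Explanation: The sign of the whole expression was flipped: the term θ*(θ + 2)*exp(θ) was incorrectly written as -θ*(θ + 2)*exp(θ)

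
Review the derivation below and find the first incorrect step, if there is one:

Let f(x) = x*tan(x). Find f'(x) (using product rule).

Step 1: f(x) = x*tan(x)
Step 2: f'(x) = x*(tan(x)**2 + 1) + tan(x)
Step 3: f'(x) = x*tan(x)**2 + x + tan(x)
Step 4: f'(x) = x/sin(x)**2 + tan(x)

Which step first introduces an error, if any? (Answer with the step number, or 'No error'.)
Step 4

Step 4 is incorrect due to a wrong trig function.
The step shows: x/sin(x)**2 + tan(x)
The correct value should be: x/cos(x)**2 + tan(x)

Explanation: cos(x) was incorrectly written as sin(x): the term x/cos(x)**2 was incorrectly written as x/sin(x)**2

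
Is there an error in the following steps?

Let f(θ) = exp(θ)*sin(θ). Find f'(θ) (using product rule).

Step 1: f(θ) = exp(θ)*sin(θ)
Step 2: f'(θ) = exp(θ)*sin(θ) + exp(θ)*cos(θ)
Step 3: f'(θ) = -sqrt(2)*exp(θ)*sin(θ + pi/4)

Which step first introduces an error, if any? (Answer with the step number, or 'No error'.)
Step 3

Step 3 is incorrect due to a sign flip.
The step shows: -sqrt(2)*exp(θ)*sin(θ + pi/4)
The correct value should be: sqrt(2)*exp(θ)*sin(θ + pi/4)

Explanation: The sign of the whole expression was flipped: the term sqrt(2)*exp(θ)*sin(θ + pi/4) was incorrectly written as -sqrt(2)*exp(θ)*sin(θ + pi/4)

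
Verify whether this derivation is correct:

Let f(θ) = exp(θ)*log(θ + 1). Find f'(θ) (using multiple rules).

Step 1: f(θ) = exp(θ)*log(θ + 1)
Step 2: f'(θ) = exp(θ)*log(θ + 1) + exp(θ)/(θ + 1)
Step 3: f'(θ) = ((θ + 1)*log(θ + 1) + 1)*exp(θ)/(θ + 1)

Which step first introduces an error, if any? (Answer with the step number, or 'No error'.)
No error

All steps in this derivation are correct.
The final answer f'(θ) = ((θ + 1)*log(θ + 1) + 1)*exp(θ)/(θ + 1) is valid.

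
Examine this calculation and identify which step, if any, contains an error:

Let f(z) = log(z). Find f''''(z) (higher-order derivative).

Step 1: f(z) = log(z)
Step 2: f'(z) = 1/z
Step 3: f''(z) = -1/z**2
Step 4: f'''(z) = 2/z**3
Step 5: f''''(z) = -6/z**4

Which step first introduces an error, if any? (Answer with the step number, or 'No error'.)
No error

All steps in this derivation are correct.
The final answer f''''(z) = -6/z**4 is valid.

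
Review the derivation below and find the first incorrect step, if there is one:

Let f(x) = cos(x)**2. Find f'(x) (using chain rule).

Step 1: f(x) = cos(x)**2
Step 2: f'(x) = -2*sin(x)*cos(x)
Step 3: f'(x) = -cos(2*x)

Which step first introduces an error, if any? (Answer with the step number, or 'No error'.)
Step 3

Step 3 is incorrect due to a wrong trig function.
The step shows: -cos(2*x)
The correct value should be: -sin(2*x)

Explanation: sin(2*x) was incorrectly written as cos(2*x): the term -sin(2*x) was incorrectly written as -cos(2*x)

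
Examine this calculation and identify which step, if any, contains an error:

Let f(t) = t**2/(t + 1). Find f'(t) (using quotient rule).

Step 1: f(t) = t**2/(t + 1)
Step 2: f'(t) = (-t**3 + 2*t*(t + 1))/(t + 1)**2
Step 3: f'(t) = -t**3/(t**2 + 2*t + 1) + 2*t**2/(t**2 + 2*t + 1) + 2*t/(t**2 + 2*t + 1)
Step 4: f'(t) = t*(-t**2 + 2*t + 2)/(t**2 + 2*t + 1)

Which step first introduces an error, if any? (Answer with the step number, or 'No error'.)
Step 2

Step 2 is incorrect due to a wrong exponent.
The step shows: (-t**3 + 2*t*(t + 1))/(t + 1)**2
The correct value should be: (-t**2 + 2*t*(t + 1))/(t + 1)**2

Explanation: The exponent 2 on t was incorrectly written as 3: the term (-t**2 + 2*t*(t + 1))/(t + 1)**2 was incorrectly written as (-t**3 + 2*t*(t + 1))/(t + 1)**2
The later steps are derived from this incorrect expression, so the error originates in Step 2.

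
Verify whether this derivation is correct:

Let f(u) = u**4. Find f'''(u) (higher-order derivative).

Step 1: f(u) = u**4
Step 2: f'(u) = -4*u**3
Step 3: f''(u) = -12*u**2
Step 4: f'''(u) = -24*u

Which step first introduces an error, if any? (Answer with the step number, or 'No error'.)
Step 2

Step 2 is incorrect due to a sign flip.
The step shows: -4*u**3
The correct value should be: 4*u**3

Explanation: The sign of the whole expression was flipped: the term 4*u**3 was incorrectly written as -4*u**3
The later steps are derived from this incorrect expression, so the error originates in Step 2.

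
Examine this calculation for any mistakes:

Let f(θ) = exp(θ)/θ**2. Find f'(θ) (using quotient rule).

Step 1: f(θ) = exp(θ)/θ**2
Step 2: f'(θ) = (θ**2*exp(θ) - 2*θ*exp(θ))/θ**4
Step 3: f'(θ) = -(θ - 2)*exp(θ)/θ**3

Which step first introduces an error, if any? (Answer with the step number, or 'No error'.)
Step 3

Step 3 is incorrect due to a sign flip.
The step shows: -(θ - 2)*exp(θ)/θ**3
The correct value should be: (θ - 2)*exp(θ)/θ**3

Explanation: The sign of the whole expression was flipped: the term (θ - 2)*exp(θ)/θ**3 was incorrectly written as -(θ - 2)*exp(θ)/θ**3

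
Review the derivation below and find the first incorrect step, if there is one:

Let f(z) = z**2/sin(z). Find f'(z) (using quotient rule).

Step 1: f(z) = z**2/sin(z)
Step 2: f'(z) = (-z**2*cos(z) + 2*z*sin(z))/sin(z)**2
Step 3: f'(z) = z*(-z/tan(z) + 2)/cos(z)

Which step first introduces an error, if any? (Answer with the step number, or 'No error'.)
Step 3

Step 3 is incorrect due to a wrong trig function.
The step shows: z*(-z/tan(z) + 2)/cos(z)
The correct value should be: z*(-z/tan(z) + 2)/sin(z)

Explanation: sin(z) was incorrectly written as cos(z): the term z*(-z/tan(z) + 2)/sin(z) was incorrectly written as z*(-z/tan(z) + 2)/cos(z)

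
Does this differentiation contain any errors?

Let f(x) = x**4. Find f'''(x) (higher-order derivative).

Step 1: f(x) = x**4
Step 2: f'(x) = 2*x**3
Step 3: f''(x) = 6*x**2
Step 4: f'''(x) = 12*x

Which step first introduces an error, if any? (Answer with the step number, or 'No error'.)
Step 2

Step 2 is incorrect due to a wrong coefficient.
The step shows: 2*x**3
The correct value should be: 4*x**3

Explanation: The coefficient 4 was incorrectly written as 2: the term 4*x**3 was incorrectly written as 2*x**3
The later steps are derived from this incorrect expression, so the error originates in Step 2.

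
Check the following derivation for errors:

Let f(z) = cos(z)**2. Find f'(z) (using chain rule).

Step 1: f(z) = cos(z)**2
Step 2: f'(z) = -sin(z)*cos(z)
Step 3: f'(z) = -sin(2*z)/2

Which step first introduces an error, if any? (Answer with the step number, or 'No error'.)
Step 2

Step 2 is incorrect due to a wrong coefficient.
The step shows: -sin(z)*cos(z)
The correct value should be: -2*sin(z)*cos(z)

Explanation: The coefficient -2 was incorrectly written as -1: the term -2*sin(z)*cos(z) was incorrectly written as -sin(z)*cos(z)
The later steps are derived from this incorrect expression, so the error originates in Step 2.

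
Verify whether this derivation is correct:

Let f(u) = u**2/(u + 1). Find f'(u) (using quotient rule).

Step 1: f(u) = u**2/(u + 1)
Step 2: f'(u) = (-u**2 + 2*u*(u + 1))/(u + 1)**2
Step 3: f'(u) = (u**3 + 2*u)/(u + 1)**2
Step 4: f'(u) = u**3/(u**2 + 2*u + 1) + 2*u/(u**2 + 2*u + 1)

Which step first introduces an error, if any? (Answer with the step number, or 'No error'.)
Step 3

Step 3 is incorrect due to a wrong exponent.
The step shows: (u**3 + 2*u)/(u + 1)**2
The correct value should be: (u**2 + 2*u)/(u + 1)**2

Explanation: The exponent 2 on u was incorrectly written as 3: the term (u**2 + 2*u)/(u + 1)**2 was incorrectly written as (u**3 + 2*u)/(u + 1)**2
The later steps are derived from this incorrect expression, so the error originates in Step 3.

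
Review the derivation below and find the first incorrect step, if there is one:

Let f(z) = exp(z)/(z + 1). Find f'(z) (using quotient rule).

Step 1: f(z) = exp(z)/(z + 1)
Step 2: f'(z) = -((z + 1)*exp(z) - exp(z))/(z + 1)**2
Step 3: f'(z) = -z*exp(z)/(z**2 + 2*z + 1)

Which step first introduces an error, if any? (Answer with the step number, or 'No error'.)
Step 2

Step 2 is incorrect due to a sign flip.
The step shows: -((z + 1)*exp(z) - exp(z))/(z + 1)**2
The correct value should be: ((z + 1)*exp(z) - exp(z))/(z + 1)**2

Explanation: The sign of the whole expression was flipped: the term ((z + 1)*exp(z) - exp(z))/(z + 1)**2 was incorrectly written as -((z + 1)*exp(z) - exp(z))/(z + 1)**2
The later steps are derived from this incorrect expression, so the error originates in Step 2.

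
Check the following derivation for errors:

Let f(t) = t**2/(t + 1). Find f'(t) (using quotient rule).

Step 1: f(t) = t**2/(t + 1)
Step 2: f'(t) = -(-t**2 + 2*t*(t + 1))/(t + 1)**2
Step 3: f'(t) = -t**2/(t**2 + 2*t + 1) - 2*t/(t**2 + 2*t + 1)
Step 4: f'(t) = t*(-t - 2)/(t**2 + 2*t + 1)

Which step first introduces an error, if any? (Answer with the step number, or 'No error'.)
Step 2

Step 2 is incorrect due to a sign flip.
The step shows: -(-t**2 + 2*t*(t + 1))/(t + 1)**2
The correct value should be: (-t**2 + 2*t*(t + 1))/(t + 1)**2

Explanation: The sign of the whole expression was flipped: the term (-t**2 + 2*t*(t + 1))/(t + 1)**2 was incorrectly written as -(-t**2 + 2*t*(t + 1))/(t + 1)**2
The later steps are derived from this incorrect expression, so the error originates in Step 2.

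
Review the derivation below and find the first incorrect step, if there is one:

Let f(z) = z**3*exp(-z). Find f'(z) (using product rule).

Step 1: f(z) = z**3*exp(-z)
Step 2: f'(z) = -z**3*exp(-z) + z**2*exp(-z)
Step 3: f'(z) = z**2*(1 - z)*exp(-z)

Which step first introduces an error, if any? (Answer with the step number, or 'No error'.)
Step 2

Step 2 is incorrect due to a wrong coefficient.
The step shows: -z**3*exp(-z) + z**2*exp(-z)
The correct value should be: -z**3*exp(-z) + 3*z**2*exp(-z)

Explanation: The coefficient 3 was incorrectly written as 1: the term 3*z**2*exp(-z) was incorrectly written as z**2*exp(-z)
The later steps are derived from this incorrect expression, so the error originates in Step 2.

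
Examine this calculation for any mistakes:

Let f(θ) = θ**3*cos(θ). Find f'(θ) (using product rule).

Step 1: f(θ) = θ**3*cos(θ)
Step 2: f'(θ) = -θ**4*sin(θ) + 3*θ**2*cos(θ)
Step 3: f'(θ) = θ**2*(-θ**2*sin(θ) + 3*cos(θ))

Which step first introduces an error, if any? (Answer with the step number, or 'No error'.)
Step 2

Step 2 is incorrect due to a wrong exponent.
The step shows: -θ**4*sin(θ) + 3*θ**2*cos(θ)
The correct value should be: -θ**3*sin(θ) + 3*θ**2*cos(θ)

Explanation: The exponent 3 on θ was incorrectly written as 4: the term -θ**3*sin(θ) was incorrectly written as -θ**4*sin(θ)
The later steps are derived from this incorrect expression, so the error originates in Step 2.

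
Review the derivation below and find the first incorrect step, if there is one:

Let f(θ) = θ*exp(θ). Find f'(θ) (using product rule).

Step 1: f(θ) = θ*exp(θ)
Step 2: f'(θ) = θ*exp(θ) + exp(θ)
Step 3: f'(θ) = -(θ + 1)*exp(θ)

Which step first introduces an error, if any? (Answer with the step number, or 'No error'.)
Step 3

Step 3 is incorrect due to a sign flip.
The step shows: -(θ + 1)*exp(θ)
The correct value should be: (θ + 1)*exp(θ)

Explanation: The sign of the whole expression was flipped: the term (θ + 1)*exp(θ) was incorrectly written as -(θ + 1)*exp(θ)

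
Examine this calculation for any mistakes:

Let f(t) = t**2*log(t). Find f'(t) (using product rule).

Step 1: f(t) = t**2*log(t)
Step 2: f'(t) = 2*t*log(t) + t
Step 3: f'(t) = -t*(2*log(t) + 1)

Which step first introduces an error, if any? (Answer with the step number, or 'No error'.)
Step 3

Step 3 is incorrect due to a sign flip.
The step shows: -t*(2*log(t) + 1)
The correct value should be: t*(2*log(t) + 1)

Explanation: The sign of the whole expression was flipped: the term t*(2*log(t) + 1) was incorrectly written as -t*(2*log(t) + 1)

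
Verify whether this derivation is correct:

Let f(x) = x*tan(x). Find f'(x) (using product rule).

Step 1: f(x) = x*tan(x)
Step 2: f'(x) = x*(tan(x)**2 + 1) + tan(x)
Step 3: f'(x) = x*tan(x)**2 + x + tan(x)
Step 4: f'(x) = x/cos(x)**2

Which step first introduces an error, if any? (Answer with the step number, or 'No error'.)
Step 4

Step 4 is incorrect due to a dropped term.
The step shows: x/cos(x)**2
The correct value should be: x/cos(x)**2 + tan(x)

Explanation: A term was dropped: the term tan(x) was incorrectly omitted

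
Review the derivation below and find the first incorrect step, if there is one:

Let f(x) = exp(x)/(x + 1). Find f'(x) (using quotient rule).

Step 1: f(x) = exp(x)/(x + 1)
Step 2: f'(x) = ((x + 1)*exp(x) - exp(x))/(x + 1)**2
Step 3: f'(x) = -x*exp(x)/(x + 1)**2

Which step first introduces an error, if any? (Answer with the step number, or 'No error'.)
Step 3

Step 3 is incorrect due to a sign flip.
The step shows: -x*exp(x)/(x + 1)**2
The correct value should be: x*exp(x)/(x + 1)**2

Explanation: The sign of the whole expression was flipped: the term x*exp(x)/(x + 1)**2 was incorrectly written as -x*exp(x)/(x + 1)**2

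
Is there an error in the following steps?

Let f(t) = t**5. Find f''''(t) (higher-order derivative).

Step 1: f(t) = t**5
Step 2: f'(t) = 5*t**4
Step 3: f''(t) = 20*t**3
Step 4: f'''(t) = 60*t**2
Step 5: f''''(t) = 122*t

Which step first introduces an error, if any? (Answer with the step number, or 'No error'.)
Step 5

Step 5 is incorrect due to a wrong coefficient.
The step shows: 122*t
The correct value should be: 120*t

Explanation: The coefficient 120 was incorrectly written as 122: the term 120*t was incorrectly written as 122*t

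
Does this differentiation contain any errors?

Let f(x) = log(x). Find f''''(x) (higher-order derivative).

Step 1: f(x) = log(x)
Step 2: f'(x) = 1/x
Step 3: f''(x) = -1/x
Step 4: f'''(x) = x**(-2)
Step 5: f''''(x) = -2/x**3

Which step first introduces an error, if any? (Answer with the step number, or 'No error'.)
Step 3

Step 3 is incorrect due to a wrong exponent.
The step shows: -1/x
The correct value should be: -1/x**2

Explanation: The exponent -2 on x was incorrectly written as -1: the term -1/x**2 was incorrectly written as -1/x
The later steps are derived from this incorrect expression, so the error originates in Step 3.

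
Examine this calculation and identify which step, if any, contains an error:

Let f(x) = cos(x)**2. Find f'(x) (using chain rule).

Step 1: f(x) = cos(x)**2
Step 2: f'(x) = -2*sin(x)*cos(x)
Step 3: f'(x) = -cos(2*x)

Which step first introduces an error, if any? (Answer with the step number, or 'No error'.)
Step 3

Step 3 is incorrect due to a wrong trig function.
The step shows: -cos(2*x)
The correct value should be: -sin(2*x)

Explanation: sin(2*x) was incorrectly written as cos(2*x): the term -sin(2*x) was incorrectly written as -cos(2*x)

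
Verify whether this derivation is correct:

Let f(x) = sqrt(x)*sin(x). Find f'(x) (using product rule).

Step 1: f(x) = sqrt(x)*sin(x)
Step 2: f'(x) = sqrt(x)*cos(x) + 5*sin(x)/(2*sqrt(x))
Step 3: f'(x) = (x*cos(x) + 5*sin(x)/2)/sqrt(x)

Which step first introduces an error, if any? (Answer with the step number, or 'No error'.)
Step 2

Step 2 is incorrect due to a wrong coefficient.
The step shows: sqrt(x)*cos(x) + 5*sin(x)/(2*sqrt(x))
The correct value should be: sqrt(x)*cos(x) + sin(x)/(2*sqrt(x))

Explanation: The coefficient 1/2 was incorrectly written as 5/2: the term sin(x)/(2*sqrt(x)) was incorrectly written as 5*sin(x)/(2*sqrt(x))
The later steps are derived from this incorrect expression, so the error originates in Step 2.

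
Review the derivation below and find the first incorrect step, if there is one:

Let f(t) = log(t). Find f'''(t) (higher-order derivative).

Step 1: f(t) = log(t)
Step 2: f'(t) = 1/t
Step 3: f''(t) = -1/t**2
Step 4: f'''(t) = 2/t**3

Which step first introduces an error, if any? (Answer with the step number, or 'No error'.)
No error

All steps in this derivation are correct.
The final answer f'''(t) = 2/t**3 is valid.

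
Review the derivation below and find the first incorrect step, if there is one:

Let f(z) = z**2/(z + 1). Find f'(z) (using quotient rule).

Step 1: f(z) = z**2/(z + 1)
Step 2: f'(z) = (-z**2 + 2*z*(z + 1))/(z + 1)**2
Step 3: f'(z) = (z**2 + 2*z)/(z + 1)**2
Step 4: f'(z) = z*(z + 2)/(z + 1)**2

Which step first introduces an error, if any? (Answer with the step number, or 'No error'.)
No error

All steps in this derivation are correct.
The final answer f'(z) = z*(z + 2)/(z + 1)**2 is valid.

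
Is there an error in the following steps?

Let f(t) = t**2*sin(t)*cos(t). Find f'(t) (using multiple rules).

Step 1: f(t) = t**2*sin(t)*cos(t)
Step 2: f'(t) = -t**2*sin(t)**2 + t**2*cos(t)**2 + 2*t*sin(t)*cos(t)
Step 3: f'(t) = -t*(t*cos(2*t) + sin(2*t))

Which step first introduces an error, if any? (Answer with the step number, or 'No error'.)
Step 3

Step 3 is incorrect due to a sign flip.
The step shows: -t*(t*cos(2*t) + sin(2*t))
The correct value should be: t*(t*cos(2*t) + sin(2*t))

Explanation: The sign of the whole expression was flipped: the term t*(t*cos(2*t) + sin(2*t)) was incorrectly written as -t*(t*cos(2*t) + sin(2*t))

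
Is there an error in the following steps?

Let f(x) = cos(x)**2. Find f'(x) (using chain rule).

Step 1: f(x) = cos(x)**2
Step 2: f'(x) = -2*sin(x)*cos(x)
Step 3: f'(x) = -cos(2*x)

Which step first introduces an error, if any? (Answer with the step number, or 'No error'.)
Step 3

Step 3 is incorrect due to a wrong trig function.
The step shows: -cos(2*x)
The correct value should be: -sin(2*x)

Explanation: sin(2*x) was incorrectly written as cos(2*x): the term -sin(2*x) was incorrectly written as -cos(2*x)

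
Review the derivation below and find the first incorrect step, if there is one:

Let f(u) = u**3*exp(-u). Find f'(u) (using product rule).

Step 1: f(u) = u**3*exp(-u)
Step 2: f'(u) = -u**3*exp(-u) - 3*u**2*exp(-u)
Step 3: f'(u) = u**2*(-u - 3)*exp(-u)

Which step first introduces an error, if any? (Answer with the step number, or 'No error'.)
Step 2

Step 2 is incorrect due to a sign flip.
The step shows: -u**3*exp(-u) - 3*u**2*exp(-u)
The correct value should be: -u**3*exp(-u) + 3*u**2*exp(-u)

Explanation: The sign of one term was flipped: the term 3*u**2*exp(-u) was incorrectly written as -3*u**2*exp(-u)
The later steps are derived from this incorrect expression, so the error originates in Step 2.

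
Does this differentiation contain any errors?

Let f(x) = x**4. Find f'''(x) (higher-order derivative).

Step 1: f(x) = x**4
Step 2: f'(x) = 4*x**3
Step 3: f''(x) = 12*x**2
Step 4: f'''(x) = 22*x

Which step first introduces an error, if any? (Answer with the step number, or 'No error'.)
Step 4

Step 4 is incorrect due to a wrong coefficient.
The step shows: 22*x
The correct value should be: 24*x

Explanation: The coefficient 24 was incorrectly written as 22: the term 24*x was incorrectly written as 22*x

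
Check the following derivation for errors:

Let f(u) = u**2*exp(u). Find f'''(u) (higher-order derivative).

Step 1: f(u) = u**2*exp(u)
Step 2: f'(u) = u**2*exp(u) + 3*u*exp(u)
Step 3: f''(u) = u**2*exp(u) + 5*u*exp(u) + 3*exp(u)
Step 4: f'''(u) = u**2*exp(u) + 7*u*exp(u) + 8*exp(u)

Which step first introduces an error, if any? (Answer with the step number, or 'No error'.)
Step 2

Step 2 is incorrect due to a wrong coefficient.
The step shows: u**2*exp(u) + 3*u*exp(u)
The correct value should be: u**2*exp(u) + 2*u*exp(u)

Explanation: The coefficient 2 was incorrectly written as 3: the term 2*u*exp(u) was incorrectly written as 3*u*exp(u)
The later steps are derived from this incorrect expression, so the error originates in Step 2.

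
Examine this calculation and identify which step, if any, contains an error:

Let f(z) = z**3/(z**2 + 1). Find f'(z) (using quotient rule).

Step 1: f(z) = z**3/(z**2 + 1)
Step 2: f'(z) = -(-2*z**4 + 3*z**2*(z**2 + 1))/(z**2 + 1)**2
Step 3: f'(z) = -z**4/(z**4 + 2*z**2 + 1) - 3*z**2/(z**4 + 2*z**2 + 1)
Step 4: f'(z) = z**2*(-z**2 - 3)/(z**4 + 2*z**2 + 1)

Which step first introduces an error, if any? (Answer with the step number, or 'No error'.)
Step 2

Step 2 is incorrect due to a sign flip.
The step shows: -(-2*z**4 + 3*z**2*(z**2 + 1))/(z**2 + 1)**2
The correct value should be: (-2*z**4 + 3*z**2*(z**2 + 1))/(z**2 + 1)**2

Explanation: The sign of the whole expression was flipped: the term (-2*z**4 + 3*z**2*(z**2 + 1))/(z**2 + 1)**2 was incorrectly written as -(-2*z**4 + 3*z**2*(z**2 + 1))/(z**2 + 1)**2
The later steps are derived from this incorrect expression, so the error originates in Step 2.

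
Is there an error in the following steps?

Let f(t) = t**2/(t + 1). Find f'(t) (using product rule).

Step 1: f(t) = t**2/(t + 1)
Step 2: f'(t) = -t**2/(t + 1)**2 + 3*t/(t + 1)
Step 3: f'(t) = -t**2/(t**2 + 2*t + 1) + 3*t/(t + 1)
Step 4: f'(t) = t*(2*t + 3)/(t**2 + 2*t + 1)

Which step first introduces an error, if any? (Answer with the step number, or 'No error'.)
Step 2

Step 2 is incorrect due to a wrong coefficient.
The step shows: -t**2/(t + 1)**2 + 3*t/(t + 1)
The correct value should be: -t**2/(t + 1)**2 + 2*t/(t + 1)

Explanation: The coefficient 2 was incorrectly written as 3: the term 2*t/(t + 1) was incorrectly written as 3*t/(t + 1)
The later steps are derived from this incorrect expression, so the error originates in Step 2.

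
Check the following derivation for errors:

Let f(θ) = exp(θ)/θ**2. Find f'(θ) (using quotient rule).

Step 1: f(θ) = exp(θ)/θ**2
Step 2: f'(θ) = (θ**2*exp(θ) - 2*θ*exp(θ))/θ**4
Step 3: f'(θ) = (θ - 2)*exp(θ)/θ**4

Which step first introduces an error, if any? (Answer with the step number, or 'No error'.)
Step 3

Step 3 is incorrect due to a wrong exponent.
The step shows: (θ - 2)*exp(θ)/θ**4
The correct value should be: (θ - 2)*exp(θ)/θ**3

Explanation: The exponent -3 on θ was incorrectly written as -4: the term (θ - 2)*exp(θ)/θ**3 was incorrectly written as (θ - 2)*exp(θ)/θ**4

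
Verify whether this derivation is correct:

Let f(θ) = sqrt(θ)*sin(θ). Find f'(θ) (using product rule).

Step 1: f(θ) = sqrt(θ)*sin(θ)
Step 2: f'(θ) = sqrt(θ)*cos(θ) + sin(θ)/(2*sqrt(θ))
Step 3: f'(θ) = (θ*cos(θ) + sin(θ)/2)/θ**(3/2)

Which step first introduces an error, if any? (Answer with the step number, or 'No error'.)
Step 3

Step 3 is incorrect due to a wrong exponent.
The step shows: (θ*cos(θ) + sin(θ)/2)/θ**(3/2)
The correct value should be: (θ*cos(θ) + sin(θ)/2)/sqrt(θ)

Explanation: The exponent -1/2 on θ was incorrectly written as -3/2: the term (θ*cos(θ) + sin(θ)/2)/sqrt(θ) was incorrectly written as (θ*cos(θ) + sin(θ)/2)/θ**(3/2)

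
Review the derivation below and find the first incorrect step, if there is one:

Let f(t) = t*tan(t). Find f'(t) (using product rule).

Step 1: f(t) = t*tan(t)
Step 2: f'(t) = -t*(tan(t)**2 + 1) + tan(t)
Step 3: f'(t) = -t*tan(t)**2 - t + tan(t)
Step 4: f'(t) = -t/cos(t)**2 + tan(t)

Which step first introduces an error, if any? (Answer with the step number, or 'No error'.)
Step 2

Step 2 is incorrect due to a sign flip.
The step shows: -t*(tan(t)**2 + 1) + tan(t)
The correct value should be: t*(tan(t)**2 + 1) + tan(t)

Explanation: The sign of one term was flipped: the term t*(tan(t)**2 + 1) was incorrectly written as -t*(tan(t)**2 + 1)
The later steps are derived from this incorrect expression, so the error originates in Step 2.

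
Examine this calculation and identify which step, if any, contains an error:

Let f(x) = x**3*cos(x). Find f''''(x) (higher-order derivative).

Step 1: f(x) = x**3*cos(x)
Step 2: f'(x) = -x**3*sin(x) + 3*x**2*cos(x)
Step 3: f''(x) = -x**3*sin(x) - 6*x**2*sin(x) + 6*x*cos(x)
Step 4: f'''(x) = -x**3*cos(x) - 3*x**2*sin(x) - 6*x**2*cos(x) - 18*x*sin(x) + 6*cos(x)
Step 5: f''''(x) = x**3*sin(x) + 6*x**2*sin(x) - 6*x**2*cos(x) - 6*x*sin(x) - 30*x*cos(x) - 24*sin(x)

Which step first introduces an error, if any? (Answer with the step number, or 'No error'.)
Step 3

Step 3 is incorrect due to a wrong trig function.
The step shows: -x**3*sin(x) - 6*x**2*sin(x) + 6*x*cos(x)
The correct value should be: -x**3*cos(x) - 6*x**2*sin(x) + 6*x*cos(x)

Explanation: cos(x) was incorrectly written as sin(x): the term -x**3*cos(x) was incorrectly written as -x**3*sin(x)
The later steps are derived from this incorrect expression, so the error originates in Step 3.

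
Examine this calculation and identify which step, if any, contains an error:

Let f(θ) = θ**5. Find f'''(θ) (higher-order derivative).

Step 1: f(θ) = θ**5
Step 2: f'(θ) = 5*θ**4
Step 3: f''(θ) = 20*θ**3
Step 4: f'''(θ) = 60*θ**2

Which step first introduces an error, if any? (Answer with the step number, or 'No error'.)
No error

All steps in this derivation are correct.
The final answer f'''(θ) = 60*θ**2 is valid.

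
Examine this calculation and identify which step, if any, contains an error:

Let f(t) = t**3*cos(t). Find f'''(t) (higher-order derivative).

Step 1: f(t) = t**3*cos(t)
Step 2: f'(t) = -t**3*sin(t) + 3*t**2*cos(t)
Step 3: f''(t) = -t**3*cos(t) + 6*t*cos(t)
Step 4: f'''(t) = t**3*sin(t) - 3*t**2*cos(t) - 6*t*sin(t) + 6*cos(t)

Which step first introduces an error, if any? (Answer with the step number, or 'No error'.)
Step 3

Step 3 is incorrect due to a dropped term.
The step shows: -t**3*cos(t) + 6*t*cos(t)
The correct value should be: -t**3*cos(t) - 6*t**2*sin(t) + 6*t*cos(t)

Explanation: A term was dropped: the term -6*t**2*sin(t) was incorrectly omitted
The later steps are derived from this incorrect expression, so the error originates in Step 3.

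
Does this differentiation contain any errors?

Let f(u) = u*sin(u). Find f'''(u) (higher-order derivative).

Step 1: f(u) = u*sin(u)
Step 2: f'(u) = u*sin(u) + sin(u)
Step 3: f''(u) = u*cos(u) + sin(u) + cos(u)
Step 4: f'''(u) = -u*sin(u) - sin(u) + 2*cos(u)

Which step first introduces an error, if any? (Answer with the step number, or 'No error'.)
Step 2

Step 2 is incorrect due to a wrong trig function.
The step shows: u*sin(u) + sin(u)
The correct value should be: u*cos(u) + sin(u)

Explanation: cos(u) was incorrectly written as sin(u): the term u*cos(u) was incorrectly written as u*sin(u)
The later steps are derived from this incorrect expression, so the error originates in Step 2.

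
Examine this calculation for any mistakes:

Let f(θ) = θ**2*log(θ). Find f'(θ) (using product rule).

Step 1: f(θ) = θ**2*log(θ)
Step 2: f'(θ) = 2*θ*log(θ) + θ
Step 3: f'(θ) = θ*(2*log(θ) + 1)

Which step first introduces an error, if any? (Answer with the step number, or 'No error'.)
No error

All steps in this derivation are correct.
The final answer f'(θ) = θ*(2*log(θ) + 1) is valid.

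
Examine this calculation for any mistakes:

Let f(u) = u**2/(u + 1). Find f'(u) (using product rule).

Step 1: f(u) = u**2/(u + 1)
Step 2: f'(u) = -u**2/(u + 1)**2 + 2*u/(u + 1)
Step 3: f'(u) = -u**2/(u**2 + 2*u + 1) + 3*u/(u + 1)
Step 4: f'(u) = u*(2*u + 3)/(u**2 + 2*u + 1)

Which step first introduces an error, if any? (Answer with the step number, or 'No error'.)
Step 3

Step 3 is incorrect due to a wrong coefficient.
The step shows: -u**2/(u**2 + 2*u + 1) + 3*u/(u + 1)
The correct value should be: -u**2/(u**2 + 2*u + 1) + 2*u/(u + 1)

Explanation: The coefficient 2 was incorrectly written as 3: the term 2*u/(u + 1) was incorrectly written as 3*u/(u + 1)
The later steps are derived from this incorrect expression, so the error originates in Step 3.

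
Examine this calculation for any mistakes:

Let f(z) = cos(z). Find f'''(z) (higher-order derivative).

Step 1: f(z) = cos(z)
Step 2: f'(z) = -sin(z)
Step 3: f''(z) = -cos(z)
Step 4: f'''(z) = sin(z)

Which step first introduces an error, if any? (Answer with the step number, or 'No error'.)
No error

All steps in this derivation are correct.
The final answer f'''(z) = sin(z) is valid.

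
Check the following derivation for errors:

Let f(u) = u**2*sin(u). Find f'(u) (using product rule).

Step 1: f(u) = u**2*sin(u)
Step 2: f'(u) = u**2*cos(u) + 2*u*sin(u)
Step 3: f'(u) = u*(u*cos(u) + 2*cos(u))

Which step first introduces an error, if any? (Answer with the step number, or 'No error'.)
Step 3

Step 3 is incorrect due to a wrong trig function.
The step shows: u*(u*cos(u) + 2*cos(u))
The correct value should be: u*(u*cos(u) + 2*sin(u))

Explanation: sin(u) was incorrectly written as cos(u): the term u*(u*cos(u) + 2*sin(u)) was incorrectly written as u*(u*cos(u) + 2*cos(u))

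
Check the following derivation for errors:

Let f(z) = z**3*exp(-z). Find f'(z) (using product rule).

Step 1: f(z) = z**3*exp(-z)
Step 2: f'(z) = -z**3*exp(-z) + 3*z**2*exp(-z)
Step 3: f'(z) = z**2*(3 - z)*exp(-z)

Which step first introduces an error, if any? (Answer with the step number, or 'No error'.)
No error

All steps in this derivation are correct.
The final answer f'(z) = z**2*(3 - z)*exp(-z) is valid.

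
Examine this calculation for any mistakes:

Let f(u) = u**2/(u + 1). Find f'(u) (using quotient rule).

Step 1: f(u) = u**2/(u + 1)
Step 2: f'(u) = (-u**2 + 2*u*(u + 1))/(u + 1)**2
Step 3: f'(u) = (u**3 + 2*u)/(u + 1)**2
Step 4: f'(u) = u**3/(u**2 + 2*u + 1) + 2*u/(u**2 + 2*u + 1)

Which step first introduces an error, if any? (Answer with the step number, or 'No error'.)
Step 3

Step 3 is incorrect due to a wrong exponent.
The step shows: (u**3 + 2*u)/(u + 1)**2
The correct value should be: (u**2 + 2*u)/(u + 1)**2

Explanation: The exponent 2 on u was incorrectly written as 3: the term (u**2 + 2*u)/(u + 1)**2 was incorrectly written as (u**3 + 2*u)/(u + 1)**2
The later steps are derived from this incorrect expression, so the error originates in Step 3.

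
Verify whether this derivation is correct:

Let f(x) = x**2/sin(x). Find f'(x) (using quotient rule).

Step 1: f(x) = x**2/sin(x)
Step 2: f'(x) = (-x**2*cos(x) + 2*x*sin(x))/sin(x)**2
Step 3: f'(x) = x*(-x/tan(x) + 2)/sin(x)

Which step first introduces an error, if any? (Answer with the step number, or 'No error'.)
No error

All steps in this derivation are correct.
The final answer f'(x) = x*(-x/tan(x) + 2)/sin(x) is valid.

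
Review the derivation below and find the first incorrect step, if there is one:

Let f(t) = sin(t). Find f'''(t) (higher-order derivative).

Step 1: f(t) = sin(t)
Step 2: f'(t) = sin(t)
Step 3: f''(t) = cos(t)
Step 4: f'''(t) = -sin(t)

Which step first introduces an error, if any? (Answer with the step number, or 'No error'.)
Step 2

Step 2 is incorrect due to a wrong trig function.
The step shows: sin(t)
The correct value should be: cos(t)

Explanation: cos(t) was incorrectly written as sin(t): the term cos(t) was incorrectly written as sin(t)
The later steps are derived from this incorrect expression, so the error originates in Step 2.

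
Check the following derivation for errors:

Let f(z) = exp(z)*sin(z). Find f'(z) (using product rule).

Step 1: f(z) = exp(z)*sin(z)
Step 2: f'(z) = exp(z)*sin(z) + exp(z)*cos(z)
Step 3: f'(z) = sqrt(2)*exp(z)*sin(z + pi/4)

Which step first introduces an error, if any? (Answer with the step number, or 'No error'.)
No error

All steps in this derivation are correct.
The final answer f'(z) = sqrt(2)*exp(z)*sin(z + pi/4) is valid.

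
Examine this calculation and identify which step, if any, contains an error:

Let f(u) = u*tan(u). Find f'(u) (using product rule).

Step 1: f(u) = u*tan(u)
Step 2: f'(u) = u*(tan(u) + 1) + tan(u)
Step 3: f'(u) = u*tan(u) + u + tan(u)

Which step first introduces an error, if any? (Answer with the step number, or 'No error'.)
Step 2

Step 2 is incorrect due to a wrong exponent.
The step shows: u*(tan(u) + 1) + tan(u)
The correct value should be: u*(tan(u)**2 + 1) + tan(u)

Explanation: The exponent 2 on tan(u) was incorrectly written as 1: the term u*(tan(u)**2 + 1) was incorrectly written as u*(tan(u) + 1)
The later steps are derived from this incorrect expression, so the error originates in Step 2.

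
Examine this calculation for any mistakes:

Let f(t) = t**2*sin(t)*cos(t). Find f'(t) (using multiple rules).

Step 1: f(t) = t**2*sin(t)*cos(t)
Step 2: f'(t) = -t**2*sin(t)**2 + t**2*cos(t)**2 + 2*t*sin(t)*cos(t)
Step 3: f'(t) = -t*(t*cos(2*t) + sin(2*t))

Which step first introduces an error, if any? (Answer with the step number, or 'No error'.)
Step 3

Step 3 is incorrect due to a sign flip.
The step shows: -t*(t*cos(2*t) + sin(2*t))
The correct value should be: t*(t*cos(2*t) + sin(2*t))

Explanation: The sign of the whole expression was flipped: the term t*(t*cos(2*t) + sin(2*t)) was incorrectly written as -t*(t*cos(2*t) + sin(2*t))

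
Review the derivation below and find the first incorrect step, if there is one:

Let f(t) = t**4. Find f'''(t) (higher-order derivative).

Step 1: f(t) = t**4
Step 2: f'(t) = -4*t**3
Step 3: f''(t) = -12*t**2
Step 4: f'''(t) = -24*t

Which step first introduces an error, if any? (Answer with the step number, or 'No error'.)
Step 2

Step 2 is incorrect due to a sign flip.
The step shows: -4*t**3
The correct value should be: 4*t**3

Explanation: The sign of the whole expression was flipped: the term 4*t**3 was incorrectly written as -4*t**3
The later steps are derived from this incorrect expression, so the error originates in Step 2.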